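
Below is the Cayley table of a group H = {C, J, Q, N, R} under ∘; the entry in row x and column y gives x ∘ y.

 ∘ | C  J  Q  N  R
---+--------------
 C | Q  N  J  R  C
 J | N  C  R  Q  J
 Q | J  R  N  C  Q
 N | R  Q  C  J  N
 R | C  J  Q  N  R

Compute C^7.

Q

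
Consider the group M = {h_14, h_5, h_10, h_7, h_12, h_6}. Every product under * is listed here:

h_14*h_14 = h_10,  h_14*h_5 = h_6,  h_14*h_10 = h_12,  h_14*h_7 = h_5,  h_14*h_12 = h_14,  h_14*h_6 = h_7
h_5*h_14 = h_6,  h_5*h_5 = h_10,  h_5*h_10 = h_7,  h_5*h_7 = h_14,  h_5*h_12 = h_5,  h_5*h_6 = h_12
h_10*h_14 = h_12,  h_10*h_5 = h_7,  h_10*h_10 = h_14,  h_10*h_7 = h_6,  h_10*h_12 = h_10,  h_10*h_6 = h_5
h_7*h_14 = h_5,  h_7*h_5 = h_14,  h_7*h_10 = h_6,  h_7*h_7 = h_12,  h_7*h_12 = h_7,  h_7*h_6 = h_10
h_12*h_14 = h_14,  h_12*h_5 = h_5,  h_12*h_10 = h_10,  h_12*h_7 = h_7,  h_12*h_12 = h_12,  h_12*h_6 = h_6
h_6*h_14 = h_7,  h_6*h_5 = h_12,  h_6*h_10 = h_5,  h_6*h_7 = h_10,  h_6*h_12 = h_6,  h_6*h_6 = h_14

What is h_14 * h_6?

Read row h_14, column h_6: h_14 * h_6 = h_7.

h_7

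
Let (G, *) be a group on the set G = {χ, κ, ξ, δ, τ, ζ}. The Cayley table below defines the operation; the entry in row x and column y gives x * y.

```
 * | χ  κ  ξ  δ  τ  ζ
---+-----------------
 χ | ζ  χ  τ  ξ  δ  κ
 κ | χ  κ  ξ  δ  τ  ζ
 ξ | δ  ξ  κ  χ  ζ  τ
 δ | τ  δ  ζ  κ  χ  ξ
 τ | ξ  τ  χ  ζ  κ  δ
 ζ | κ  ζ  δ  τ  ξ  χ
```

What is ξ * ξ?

Read row ξ, column ξ: ξ * ξ = κ.

κ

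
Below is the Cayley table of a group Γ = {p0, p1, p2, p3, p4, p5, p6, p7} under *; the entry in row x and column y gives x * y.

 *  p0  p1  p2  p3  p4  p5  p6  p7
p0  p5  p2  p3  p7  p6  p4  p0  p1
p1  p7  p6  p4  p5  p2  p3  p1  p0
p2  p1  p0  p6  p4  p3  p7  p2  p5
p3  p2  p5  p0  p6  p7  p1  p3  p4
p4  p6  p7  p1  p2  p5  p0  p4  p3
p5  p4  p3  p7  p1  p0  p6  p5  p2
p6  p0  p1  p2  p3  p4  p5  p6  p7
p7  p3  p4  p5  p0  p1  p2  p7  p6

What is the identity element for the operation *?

p6

The identity e satisfies e * x = x for all x, so its row in the table reproduces the column headers.
Row p6 reads: p0, p1, p2, p3, p4, p5, p6, p7 — exactly the header order. So p6 is the identity.
(Structurally, Γ here is isomorphic to the dihedral group D_4.)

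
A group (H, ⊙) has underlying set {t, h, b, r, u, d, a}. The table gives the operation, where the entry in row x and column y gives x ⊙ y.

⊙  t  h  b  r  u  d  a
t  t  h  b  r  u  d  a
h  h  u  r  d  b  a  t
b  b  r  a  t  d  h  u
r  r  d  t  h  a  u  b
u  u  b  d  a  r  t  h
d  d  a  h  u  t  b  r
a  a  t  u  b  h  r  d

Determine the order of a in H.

7

The identity element is t (its row matches the header).
a^1 = a
a^2 = a ⊙ a = d
a^3 = d ⊙ a = r
a^4 = r ⊙ a = b
a^5 = b ⊙ a = u
a^6 = u ⊙ a = h
a^7 = h ⊙ a = t
The first power of a equal to the identity is a^7, so ord(a) = 7.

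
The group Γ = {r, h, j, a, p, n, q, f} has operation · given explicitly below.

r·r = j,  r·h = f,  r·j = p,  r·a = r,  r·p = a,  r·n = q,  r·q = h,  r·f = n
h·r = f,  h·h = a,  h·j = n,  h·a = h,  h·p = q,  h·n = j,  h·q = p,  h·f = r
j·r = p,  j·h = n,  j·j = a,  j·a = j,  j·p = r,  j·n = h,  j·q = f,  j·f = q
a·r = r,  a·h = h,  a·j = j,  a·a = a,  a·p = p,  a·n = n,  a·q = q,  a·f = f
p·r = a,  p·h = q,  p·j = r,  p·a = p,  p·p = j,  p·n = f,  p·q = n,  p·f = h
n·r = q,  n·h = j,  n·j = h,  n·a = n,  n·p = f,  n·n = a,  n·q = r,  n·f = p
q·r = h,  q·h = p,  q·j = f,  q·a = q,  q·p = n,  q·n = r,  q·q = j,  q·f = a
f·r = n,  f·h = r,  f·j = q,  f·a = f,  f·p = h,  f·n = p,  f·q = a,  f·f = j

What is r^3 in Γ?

r^1 = r
r^2 = r·r = j
r^3 = j·r = p

p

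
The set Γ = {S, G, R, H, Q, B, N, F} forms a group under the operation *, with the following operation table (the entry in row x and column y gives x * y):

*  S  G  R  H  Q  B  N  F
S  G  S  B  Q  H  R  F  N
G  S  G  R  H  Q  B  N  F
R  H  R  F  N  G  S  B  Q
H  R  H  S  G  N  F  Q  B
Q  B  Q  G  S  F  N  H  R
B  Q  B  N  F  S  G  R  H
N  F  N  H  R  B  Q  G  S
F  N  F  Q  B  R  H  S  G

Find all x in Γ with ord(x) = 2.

{B, F, H, N, S}

Identity is G. Compute the order of each non-identity element by repeated multiplication:
  S: S → G  (order 2)
  R: R → F → Q → G  (order 4)
  H: H → G  (order 2)
  Q: Q → F → R → G  (order 4)
  B: B → G  (order 2)
  N: N → G  (order 2)
  F: F → G  (order 2)
Elements of order 2: {B, F, H, N, S}.
(Structurally, Γ here is isomorphic to the dihedral group D_4.)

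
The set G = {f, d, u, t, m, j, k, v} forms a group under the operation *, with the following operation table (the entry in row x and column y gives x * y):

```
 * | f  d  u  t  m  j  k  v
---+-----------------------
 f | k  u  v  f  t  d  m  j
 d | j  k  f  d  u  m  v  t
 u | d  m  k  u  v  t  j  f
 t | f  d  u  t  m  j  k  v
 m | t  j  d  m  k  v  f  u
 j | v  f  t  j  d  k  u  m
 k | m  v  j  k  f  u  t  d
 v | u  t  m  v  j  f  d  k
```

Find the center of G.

{k, t}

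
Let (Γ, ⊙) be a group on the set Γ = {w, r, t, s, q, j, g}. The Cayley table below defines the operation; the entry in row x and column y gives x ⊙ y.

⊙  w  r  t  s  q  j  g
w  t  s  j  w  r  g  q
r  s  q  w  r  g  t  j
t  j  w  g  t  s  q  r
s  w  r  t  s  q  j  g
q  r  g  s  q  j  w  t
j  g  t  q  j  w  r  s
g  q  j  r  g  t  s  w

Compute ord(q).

The identity element is s (its row matches the header).
q^1 = q
q^2 = q ⊙ q = j
q^3 = j ⊙ q = w
q^4 = w ⊙ q = r
q^5 = r ⊙ q = g
q^6 = g ⊙ q = t
q^7 = t ⊙ q = s
The first power of q equal to the identity is q^7, so ord(q) = 7.

7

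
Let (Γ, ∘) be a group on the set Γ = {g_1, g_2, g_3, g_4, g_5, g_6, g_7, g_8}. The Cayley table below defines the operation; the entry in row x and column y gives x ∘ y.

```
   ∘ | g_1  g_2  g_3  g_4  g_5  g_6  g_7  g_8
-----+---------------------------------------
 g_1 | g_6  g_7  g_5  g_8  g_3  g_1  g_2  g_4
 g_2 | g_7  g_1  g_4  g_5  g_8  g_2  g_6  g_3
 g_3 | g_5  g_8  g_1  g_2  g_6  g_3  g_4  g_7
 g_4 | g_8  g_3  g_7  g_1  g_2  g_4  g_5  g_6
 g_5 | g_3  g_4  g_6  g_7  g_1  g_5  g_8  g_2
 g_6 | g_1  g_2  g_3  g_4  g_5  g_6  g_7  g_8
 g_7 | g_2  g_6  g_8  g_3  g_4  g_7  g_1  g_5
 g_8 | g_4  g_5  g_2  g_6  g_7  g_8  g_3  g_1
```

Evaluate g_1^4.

g_6

g_1^1 = g_1
g_1^2 = g_1 ∘ g_1 = g_6
g_1^3 = g_6 ∘ g_1 = g_1
g_1^4 = g_1 ∘ g_1 = g_6
(Structurally, Γ here is isomorphic to the quaternion group Q_8.)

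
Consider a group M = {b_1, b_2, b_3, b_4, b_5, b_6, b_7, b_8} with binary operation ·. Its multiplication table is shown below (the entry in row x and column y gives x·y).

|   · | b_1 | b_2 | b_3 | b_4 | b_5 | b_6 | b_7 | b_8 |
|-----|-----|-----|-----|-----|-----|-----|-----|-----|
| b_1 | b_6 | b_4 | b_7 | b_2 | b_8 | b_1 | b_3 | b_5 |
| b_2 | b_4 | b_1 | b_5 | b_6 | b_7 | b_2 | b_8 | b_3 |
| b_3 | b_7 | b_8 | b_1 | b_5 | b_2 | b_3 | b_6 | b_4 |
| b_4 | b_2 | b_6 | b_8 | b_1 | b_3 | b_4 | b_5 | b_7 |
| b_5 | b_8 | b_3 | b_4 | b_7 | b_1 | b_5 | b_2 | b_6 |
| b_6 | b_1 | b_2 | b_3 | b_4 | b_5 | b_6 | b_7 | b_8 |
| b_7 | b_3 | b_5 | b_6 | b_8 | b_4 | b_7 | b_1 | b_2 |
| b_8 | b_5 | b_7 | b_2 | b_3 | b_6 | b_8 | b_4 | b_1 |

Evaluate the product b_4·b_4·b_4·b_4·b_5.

b_5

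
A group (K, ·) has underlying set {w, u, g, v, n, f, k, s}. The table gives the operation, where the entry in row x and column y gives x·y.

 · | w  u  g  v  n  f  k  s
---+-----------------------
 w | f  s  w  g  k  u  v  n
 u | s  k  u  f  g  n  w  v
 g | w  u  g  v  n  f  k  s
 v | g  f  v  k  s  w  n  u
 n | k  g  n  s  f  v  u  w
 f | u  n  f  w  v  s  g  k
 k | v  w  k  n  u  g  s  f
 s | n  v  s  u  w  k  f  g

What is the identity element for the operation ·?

g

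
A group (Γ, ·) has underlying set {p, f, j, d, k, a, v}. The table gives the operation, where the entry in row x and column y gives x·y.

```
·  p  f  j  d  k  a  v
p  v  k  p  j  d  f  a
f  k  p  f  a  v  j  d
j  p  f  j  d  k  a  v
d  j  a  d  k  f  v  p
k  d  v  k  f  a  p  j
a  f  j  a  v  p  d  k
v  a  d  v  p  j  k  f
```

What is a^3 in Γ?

a^1 = a
a^2 = a·a = d
a^3 = d·a = v

v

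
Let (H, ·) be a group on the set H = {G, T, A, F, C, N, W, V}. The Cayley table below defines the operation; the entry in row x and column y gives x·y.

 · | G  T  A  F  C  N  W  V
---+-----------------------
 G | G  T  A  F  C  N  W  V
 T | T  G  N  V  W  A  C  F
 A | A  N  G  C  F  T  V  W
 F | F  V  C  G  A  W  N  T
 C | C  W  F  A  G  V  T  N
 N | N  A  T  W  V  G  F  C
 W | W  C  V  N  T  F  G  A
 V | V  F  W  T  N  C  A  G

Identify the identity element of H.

G

The identity e satisfies e·x = x for all x, so its row in the table reproduces the column headers.
Row G reads: G, T, A, F, C, N, W, V — exactly the header order. So G is the identity.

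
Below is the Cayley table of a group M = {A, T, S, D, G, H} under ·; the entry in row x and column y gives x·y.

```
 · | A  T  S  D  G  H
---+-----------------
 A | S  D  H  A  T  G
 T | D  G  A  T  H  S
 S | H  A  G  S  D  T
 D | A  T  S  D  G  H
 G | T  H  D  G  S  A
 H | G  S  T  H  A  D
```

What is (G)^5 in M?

G^1 = G
G^2 = G·G = S
G^3 = S·G = D
G^4 = D·G = G
G^5 = G·G = S
(Structurally, M here is isomorphic to the cyclic group Z_6.)

S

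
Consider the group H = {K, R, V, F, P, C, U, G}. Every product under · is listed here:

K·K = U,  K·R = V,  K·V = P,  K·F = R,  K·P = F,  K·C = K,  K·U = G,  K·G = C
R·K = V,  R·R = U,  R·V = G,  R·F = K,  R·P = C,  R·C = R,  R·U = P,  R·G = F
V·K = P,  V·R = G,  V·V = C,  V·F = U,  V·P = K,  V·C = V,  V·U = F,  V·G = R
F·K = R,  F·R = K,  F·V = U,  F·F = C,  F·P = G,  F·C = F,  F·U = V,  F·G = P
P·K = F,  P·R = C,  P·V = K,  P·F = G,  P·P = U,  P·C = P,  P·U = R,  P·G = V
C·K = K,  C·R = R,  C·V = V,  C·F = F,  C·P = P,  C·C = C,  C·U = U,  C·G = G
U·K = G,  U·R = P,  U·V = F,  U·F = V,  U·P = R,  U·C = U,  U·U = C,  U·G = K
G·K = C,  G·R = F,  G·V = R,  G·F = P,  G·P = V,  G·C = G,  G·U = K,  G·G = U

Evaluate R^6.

R^1 = R
R^2 = R·R = U
R^3 = U·R = P
R^4 = P·R = C
R^5 = C·R = R
R^6 = R·R = U

U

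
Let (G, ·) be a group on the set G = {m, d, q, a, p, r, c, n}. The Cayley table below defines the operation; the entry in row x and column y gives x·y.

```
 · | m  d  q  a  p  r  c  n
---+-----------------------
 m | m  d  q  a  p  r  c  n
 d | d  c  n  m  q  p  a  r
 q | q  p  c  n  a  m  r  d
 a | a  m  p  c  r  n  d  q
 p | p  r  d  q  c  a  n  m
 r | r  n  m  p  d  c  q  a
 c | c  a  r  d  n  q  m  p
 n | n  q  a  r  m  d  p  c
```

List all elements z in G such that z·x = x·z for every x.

An element z is central iff its row equals its column in the table.
For n: n·q = a ≠ d = q·n, so n ∉ Z.
Checking each element this way leaves Z(G) = {c, m}.
(Structurally, G here is isomorphic to the quaternion group Q_8.)

{c, m}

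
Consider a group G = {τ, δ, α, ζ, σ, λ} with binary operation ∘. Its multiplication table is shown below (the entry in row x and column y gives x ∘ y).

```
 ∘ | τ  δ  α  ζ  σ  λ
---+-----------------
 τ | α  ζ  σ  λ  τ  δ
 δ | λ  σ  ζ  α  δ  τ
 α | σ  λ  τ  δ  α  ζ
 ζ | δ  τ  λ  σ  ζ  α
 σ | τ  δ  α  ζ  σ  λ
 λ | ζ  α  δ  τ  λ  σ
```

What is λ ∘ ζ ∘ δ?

ζ

λ ∘ ζ = τ
τ ∘ δ = ζ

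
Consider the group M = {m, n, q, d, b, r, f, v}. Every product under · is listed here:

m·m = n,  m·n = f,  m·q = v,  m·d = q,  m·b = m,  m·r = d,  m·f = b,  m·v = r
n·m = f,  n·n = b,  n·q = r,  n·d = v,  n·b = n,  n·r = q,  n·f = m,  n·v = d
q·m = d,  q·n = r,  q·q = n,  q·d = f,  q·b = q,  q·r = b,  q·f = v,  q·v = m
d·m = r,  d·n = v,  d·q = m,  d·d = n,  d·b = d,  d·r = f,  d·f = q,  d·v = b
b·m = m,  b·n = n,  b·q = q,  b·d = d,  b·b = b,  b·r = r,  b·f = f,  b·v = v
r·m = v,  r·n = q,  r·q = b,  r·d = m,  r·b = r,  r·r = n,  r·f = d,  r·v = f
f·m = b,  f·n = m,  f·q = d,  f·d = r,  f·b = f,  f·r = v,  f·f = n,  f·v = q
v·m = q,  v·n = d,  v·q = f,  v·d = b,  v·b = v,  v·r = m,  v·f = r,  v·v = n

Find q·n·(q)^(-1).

The identity is b. In row q, the entry b sits in column r, so q^(-1) = r.
q·n = r
r·r = n
(Structurally, M here is isomorphic to the quaternion group Q_8.)

n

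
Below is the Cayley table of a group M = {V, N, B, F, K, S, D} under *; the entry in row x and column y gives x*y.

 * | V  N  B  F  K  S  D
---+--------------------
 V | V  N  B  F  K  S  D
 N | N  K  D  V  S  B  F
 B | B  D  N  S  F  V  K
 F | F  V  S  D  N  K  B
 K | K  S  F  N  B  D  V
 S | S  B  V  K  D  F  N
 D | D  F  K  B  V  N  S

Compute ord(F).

The identity element is V (its row matches the header).
F^1 = F
F^2 = F*F = D
F^3 = D*F = B
F^4 = B*F = S
F^5 = S*F = K
F^6 = K*F = N
F^7 = N*F = V
The first power of F equal to the identity is F^7, so ord(F) = 7.

7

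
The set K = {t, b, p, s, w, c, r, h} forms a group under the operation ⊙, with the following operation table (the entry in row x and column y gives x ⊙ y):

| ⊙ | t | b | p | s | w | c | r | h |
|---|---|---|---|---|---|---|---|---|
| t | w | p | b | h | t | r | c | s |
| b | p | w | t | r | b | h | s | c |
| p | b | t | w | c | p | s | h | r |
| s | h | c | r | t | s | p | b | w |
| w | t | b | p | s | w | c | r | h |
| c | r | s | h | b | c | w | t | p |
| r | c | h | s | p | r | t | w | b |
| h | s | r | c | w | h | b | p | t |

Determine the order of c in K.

2

The identity element is w (its row matches the header).
c^1 = c
c^2 = c ⊙ c = w
The first power of c equal to the identity is c^2, so ord(c) = 2.
(Structurally, K here is isomorphic to the dihedral group D_4.)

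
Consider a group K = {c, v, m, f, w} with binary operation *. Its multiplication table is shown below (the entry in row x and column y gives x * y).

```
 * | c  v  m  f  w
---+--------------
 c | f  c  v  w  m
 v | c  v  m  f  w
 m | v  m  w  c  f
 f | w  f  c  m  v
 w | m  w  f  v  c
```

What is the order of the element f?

The identity element is v (its row matches the header).
f^1 = f
f^2 = f * f = m
f^3 = m * f = c
f^4 = c * f = w
f^5 = w * f = v
The first power of f equal to the identity is f^5, so ord(f) = 5.

5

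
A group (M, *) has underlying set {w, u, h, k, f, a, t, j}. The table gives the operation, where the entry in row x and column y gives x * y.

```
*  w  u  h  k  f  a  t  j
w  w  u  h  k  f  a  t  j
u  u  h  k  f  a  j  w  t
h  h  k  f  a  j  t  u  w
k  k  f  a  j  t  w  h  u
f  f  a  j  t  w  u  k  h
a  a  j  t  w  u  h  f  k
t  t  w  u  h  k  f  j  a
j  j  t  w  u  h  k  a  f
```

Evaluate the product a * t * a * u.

a * t = f
f * a = u
u * u = h

h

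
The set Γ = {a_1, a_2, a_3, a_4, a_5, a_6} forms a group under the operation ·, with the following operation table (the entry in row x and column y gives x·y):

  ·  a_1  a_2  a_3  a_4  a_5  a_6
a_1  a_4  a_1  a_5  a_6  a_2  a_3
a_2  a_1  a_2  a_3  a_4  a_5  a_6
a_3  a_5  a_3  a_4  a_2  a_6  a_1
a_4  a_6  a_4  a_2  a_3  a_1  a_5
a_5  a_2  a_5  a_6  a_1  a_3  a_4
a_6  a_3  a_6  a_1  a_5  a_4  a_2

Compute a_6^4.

a_2

a_6^1 = a_6
a_6^2 = a_6·a_6 = a_2
a_6^3 = a_2·a_6 = a_6
a_6^4 = a_6·a_6 = a_2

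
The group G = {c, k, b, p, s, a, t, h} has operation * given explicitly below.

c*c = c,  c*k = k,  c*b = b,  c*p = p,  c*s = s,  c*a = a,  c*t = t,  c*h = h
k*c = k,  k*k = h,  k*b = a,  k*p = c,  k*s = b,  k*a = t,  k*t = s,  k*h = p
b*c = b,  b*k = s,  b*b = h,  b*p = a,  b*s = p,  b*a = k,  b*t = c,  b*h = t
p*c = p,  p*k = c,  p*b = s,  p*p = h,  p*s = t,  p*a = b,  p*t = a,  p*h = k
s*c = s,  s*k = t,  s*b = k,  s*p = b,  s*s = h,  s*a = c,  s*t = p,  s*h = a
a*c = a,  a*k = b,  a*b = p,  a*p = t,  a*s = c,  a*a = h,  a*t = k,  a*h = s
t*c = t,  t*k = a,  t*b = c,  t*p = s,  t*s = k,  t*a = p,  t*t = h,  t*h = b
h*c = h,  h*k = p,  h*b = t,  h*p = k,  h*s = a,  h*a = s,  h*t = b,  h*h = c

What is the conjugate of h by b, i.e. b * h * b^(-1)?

The identity is c. In row b, the entry c sits in column t, so b^(-1) = t.
b * h = t
t * t = h

h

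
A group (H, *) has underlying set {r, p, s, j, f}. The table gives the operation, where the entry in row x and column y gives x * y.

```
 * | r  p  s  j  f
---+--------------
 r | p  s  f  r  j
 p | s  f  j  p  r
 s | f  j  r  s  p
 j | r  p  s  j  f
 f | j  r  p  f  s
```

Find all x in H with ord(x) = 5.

Identity is j. Compute the order of each non-identity element by repeated multiplication:
  r: r → p → s → f → j  (order 5)
  p: p → f → r → s → j  (order 5)
  s: s → r → f → p → j  (order 5)
  f: f → s → p → r → j  (order 5)
Elements of order 5: {f, p, r, s}.
(Structurally, H here is isomorphic to the cyclic group Z_5.)

{f, p, r, s}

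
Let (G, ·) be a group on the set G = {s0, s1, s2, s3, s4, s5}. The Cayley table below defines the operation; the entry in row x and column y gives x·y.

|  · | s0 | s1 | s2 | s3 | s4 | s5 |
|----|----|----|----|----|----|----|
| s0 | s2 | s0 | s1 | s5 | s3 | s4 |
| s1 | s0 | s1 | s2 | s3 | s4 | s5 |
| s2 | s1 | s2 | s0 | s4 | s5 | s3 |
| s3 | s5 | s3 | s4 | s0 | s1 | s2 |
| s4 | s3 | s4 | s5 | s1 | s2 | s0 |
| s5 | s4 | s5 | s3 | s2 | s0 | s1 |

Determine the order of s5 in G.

The identity element is s1 (its row matches the header).
s5^1 = s5
s5^2 = s5·s5 = s1
The first power of s5 equal to the identity is s5^2, so ord(s5) = 2.
(Structurally, G here is isomorphic to the cyclic group Z_6.)

2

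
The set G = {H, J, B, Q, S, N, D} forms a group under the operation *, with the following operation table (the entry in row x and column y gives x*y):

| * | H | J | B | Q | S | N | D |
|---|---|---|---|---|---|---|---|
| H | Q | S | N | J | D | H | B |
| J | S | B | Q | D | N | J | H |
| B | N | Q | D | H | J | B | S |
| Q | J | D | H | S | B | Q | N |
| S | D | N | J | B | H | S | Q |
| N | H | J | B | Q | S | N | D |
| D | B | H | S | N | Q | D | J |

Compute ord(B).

7

The identity element is N (its row matches the header).
B^1 = B
B^2 = B*B = D
B^3 = D*B = S
B^4 = S*B = J
B^5 = J*B = Q
B^6 = Q*B = H
B^7 = H*B = N
The first power of B equal to the identity is B^7, so ord(B) = 7.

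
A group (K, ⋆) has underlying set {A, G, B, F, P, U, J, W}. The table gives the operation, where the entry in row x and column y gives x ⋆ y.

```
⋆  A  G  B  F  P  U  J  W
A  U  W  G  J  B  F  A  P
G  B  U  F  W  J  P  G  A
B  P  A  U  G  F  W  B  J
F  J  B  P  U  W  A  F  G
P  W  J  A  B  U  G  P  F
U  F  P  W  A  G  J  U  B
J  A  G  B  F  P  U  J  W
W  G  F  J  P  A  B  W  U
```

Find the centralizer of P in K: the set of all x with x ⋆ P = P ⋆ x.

Compare row P with column P entry by entry.
G ⋆ P = J = P ⋆ G, so G commutes with P.
B ⋆ P = F but P ⋆ B = A, so B does not.
Collecting the elements that commute with P: C(P) = {G, J, P, U}.
(Structurally, K here is isomorphic to the quaternion group Q_8.)

{G, J, P, U}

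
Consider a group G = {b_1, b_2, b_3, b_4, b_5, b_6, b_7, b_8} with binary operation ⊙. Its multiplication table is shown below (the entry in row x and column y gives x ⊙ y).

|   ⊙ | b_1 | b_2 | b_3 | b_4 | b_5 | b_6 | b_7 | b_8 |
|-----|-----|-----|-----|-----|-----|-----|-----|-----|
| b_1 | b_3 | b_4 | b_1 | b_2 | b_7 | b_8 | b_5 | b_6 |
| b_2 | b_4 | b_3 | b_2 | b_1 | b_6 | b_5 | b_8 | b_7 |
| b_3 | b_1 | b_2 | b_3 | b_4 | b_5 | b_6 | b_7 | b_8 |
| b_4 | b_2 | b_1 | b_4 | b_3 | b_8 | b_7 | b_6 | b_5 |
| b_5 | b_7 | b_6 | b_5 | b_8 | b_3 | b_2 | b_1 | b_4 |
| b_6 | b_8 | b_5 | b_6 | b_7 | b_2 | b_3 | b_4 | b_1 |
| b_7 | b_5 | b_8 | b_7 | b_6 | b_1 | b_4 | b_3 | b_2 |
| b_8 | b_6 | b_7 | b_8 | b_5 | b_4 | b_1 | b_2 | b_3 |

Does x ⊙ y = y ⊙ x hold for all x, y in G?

Check whether the table is symmetric across its main diagonal.
Every entry (row x, col y) equals the entry (row y, col x), so G is abelian.
(In fact G ≅ the elementary abelian group (Z_2)^3.)

Yes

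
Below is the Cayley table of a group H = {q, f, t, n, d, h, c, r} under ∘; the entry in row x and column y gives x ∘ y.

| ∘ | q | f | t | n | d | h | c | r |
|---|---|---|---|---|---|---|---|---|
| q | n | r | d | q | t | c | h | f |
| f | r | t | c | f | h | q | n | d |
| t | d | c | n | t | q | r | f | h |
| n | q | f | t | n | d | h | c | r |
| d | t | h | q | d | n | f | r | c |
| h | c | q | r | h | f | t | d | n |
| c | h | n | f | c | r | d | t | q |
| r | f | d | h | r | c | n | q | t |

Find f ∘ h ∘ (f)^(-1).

The identity is n. In row f, the entry n sits in column c, so f^(-1) = c.
f ∘ h = q
q ∘ c = h

h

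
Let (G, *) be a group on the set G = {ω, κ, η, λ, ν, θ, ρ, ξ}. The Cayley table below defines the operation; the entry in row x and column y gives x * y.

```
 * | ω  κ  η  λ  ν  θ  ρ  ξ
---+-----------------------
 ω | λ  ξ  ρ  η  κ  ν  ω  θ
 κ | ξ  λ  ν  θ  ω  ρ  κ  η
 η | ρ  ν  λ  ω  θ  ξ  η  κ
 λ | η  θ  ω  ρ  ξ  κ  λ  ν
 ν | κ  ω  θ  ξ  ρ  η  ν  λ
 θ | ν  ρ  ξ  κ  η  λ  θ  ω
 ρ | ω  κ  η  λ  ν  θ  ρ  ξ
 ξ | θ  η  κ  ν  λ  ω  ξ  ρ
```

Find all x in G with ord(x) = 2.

{λ, ν, ξ}

Identity is ρ. Compute the order of each non-identity element by repeated multiplication:
  ω: ω → λ → η → ρ  (order 4)
  κ: κ → λ → θ → ρ  (order 4)
  η: η → λ → ω → ρ  (order 4)
  λ: λ → ρ  (order 2)
  ν: ν → ρ  (order 2)
  θ: θ → λ → κ → ρ  (order 4)
  ξ: ξ → ρ  (order 2)
Elements of order 2: {λ, ν, ξ}.
(Structurally, G here is isomorphic to Z_2 x Z_4.)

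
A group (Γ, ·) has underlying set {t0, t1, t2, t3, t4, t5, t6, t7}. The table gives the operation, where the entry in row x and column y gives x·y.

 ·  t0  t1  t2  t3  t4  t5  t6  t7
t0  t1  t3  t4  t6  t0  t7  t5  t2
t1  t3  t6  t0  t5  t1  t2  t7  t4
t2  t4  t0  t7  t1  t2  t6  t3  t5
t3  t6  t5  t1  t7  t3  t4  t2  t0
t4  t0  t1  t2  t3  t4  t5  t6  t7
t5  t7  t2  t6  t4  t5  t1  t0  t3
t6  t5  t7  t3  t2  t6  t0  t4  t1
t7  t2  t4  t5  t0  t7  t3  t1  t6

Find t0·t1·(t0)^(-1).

t1

The identity is t4. In row t0, the entry t4 sits in column t2, so t0^(-1) = t2.
t0·t1 = t3
t3·t2 = t1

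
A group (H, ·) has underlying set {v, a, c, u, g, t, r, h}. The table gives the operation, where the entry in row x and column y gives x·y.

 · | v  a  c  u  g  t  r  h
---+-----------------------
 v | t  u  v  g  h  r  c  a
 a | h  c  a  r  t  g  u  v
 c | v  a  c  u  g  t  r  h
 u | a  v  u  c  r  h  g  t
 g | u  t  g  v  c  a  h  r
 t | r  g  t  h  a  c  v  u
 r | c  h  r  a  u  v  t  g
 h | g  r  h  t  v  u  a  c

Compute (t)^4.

t^1 = t
t^2 = t·t = c
t^3 = c·t = t
t^4 = t·t = c
(Structurally, H here is isomorphic to the dihedral group D_4.)

c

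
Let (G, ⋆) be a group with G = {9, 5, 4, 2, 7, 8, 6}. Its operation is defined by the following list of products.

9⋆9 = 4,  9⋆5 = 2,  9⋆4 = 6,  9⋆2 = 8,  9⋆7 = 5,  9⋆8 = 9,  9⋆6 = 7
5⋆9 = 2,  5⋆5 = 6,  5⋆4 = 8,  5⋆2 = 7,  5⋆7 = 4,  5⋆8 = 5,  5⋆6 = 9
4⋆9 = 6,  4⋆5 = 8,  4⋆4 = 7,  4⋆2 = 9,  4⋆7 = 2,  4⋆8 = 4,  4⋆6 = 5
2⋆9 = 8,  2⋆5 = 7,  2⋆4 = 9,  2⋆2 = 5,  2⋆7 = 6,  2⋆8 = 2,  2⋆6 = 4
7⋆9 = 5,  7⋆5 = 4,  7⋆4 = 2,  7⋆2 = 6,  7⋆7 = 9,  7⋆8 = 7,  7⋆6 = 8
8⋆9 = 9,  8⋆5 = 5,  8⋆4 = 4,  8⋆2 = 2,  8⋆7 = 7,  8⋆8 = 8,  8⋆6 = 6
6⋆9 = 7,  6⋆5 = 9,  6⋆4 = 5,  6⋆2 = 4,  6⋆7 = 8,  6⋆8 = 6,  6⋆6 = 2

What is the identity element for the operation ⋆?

8

The identity e satisfies e ⋆ x = x for all x, so its row in the table reproduces the column headers.
Row 8 reads: 9, 5, 4, 2, 7, 8, 6 — exactly the header order. So 8 is the identity.
(Structurally, G here is isomorphic to the cyclic group Z_7.)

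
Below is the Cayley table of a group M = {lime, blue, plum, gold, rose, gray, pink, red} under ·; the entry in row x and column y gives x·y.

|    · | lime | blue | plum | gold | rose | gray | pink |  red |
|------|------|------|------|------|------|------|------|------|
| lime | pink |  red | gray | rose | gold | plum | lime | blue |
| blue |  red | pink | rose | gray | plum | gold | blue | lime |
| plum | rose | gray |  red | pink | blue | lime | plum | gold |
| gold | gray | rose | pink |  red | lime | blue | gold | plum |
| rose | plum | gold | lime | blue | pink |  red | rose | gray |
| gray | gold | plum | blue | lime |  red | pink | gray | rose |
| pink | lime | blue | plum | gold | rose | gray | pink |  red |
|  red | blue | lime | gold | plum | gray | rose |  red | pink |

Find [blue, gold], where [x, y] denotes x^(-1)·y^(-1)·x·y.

Identity is pink; from the table blue^(-1) = blue and gold^(-1) = plum.
blue·plum = rose
rose·blue = gold
gold·gold = red

red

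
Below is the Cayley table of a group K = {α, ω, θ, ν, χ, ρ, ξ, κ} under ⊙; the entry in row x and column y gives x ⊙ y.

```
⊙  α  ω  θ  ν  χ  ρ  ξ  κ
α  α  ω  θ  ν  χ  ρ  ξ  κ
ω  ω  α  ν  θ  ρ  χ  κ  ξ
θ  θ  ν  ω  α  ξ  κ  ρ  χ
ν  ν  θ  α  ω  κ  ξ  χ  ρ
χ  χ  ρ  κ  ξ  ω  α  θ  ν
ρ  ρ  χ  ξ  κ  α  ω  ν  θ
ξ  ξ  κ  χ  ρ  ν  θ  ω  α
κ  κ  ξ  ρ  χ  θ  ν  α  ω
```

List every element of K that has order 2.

{ω}

Identity is α. Compute the order of each non-identity element by repeated multiplication:
  ω: ω → α  (order 2)
  θ: θ → ω → ν → α  (order 4)
  ν: ν → ω → θ → α  (order 4)
  χ: χ → ω → ρ → α  (order 4)
  ρ: ρ → ω → χ → α  (order 4)
  ξ: ξ → ω → κ → α  (order 4)
  κ: κ → ω → ξ → α  (order 4)
Elements of order 2: {ω}.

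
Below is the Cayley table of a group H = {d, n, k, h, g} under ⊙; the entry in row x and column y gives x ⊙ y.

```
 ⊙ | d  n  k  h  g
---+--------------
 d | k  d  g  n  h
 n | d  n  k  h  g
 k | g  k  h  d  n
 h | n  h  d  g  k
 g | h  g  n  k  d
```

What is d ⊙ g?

Read row d, column g: d ⊙ g = h.

h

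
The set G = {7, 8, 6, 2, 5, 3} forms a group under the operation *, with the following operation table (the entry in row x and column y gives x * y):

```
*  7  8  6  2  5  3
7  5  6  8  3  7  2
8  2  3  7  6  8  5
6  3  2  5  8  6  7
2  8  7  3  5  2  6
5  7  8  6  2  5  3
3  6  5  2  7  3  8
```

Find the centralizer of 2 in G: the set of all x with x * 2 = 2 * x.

{2, 5}

Compare row 2 with column 2 entry by entry.
7 * 2 = 3 but 2 * 7 = 8, so 7 does not.
Collecting the elements that commute with 2: C(2) = {2, 5}.
(Structurally, G here is isomorphic to the symmetric group S_3.)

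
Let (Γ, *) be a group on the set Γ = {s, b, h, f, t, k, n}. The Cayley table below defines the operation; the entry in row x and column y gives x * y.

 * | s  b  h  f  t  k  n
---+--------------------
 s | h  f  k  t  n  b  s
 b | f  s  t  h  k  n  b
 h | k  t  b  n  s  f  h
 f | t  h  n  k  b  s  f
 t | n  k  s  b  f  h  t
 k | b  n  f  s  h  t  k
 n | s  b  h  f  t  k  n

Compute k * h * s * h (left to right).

k * h = f
f * s = t
t * h = s

s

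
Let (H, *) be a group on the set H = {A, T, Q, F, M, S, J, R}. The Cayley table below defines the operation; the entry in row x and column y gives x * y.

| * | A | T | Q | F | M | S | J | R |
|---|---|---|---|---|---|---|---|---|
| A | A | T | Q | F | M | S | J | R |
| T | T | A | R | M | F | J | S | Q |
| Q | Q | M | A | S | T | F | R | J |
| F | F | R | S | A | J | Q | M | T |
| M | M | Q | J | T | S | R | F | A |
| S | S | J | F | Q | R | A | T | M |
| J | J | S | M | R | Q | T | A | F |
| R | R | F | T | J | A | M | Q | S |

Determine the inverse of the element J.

First locate the identity: row A matches the header, so A is the identity.
Scan row J for A: J * J = A. Hence J^(-1) = J.

J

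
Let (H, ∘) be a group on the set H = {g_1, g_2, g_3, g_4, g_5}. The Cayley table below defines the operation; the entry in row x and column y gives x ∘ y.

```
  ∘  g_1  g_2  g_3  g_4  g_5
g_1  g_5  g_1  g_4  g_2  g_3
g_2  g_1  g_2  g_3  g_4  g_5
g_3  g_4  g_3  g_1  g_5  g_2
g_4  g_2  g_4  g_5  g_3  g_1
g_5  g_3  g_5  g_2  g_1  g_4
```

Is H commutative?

Check whether the table is symmetric across its main diagonal.
Every entry (row x, col y) equals the entry (row y, col x), so H is abelian.

Yes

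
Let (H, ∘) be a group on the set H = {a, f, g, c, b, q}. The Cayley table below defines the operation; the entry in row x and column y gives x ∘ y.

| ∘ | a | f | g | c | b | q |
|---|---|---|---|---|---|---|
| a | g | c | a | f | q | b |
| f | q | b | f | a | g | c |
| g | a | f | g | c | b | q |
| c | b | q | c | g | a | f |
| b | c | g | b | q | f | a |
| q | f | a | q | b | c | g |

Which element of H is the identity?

g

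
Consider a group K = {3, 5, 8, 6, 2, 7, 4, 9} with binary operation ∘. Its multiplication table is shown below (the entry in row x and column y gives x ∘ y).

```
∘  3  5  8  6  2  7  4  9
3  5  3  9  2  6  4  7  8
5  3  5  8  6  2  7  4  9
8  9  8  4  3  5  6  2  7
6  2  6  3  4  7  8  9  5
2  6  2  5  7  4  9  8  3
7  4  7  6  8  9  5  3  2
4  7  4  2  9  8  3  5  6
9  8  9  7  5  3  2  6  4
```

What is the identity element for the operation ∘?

5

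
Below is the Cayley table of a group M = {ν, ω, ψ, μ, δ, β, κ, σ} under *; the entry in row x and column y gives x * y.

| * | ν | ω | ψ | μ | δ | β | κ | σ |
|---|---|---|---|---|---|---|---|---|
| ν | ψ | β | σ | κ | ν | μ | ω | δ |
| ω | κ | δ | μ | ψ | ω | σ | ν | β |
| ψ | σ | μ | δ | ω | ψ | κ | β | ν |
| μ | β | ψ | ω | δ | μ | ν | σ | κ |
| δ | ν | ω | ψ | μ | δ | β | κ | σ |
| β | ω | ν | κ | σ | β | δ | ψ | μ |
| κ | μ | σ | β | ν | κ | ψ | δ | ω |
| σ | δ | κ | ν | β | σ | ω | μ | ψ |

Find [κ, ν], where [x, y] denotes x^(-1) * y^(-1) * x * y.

Identity is δ; from the table κ^(-1) = κ and ν^(-1) = σ.
κ * σ = ω
ω * κ = ν
ν * ν = ψ

ψ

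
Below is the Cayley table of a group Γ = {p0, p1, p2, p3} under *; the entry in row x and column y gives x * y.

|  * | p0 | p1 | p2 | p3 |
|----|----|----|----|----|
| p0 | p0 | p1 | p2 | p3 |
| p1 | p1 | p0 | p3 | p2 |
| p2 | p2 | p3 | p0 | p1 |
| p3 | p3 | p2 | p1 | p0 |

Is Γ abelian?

Check whether the table is symmetric across its main diagonal.
Every entry (row x, col y) equals the entry (row y, col x), so Γ is abelian.
(In fact Γ ≅ the Klein four-group V_4.)

Yes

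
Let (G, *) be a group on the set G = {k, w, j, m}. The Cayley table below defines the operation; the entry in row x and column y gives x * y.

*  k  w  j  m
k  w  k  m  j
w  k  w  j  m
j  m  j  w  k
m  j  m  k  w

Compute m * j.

Read row m, column j: m * j = k.
(Structurally, G here is isomorphic to the Klein four-group V_4.)

k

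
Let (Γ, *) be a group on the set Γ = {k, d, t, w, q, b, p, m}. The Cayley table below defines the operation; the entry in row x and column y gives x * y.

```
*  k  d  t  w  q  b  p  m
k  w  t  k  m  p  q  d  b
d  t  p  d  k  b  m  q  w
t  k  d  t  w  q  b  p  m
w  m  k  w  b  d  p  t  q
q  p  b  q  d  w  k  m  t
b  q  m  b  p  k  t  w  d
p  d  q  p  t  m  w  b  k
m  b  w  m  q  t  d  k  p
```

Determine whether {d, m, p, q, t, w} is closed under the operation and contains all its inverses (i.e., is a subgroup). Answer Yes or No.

No

q * d = b, which is not in {d, m, p, q, t, w}.
The subset is not closed under *, so it is not a subgroup.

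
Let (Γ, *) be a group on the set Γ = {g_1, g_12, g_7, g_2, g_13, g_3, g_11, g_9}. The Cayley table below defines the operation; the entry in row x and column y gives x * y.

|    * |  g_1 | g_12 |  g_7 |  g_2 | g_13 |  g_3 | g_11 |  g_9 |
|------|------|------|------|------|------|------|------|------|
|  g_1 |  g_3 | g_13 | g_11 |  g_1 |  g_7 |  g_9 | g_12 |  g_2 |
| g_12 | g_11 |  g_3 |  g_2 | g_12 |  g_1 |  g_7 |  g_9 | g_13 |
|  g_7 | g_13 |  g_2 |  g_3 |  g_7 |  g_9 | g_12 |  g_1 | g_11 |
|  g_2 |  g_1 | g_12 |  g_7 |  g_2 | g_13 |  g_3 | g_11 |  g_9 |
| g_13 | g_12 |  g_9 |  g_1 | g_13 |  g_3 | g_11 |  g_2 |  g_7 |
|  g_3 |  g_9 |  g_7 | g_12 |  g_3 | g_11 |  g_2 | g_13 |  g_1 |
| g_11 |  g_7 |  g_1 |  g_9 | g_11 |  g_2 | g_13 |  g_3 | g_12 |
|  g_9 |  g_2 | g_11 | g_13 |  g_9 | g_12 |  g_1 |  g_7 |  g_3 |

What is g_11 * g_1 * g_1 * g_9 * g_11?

g_1

g_11 * g_1 = g_7
g_7 * g_1 = g_13
g_13 * g_9 = g_7
g_7 * g_11 = g_1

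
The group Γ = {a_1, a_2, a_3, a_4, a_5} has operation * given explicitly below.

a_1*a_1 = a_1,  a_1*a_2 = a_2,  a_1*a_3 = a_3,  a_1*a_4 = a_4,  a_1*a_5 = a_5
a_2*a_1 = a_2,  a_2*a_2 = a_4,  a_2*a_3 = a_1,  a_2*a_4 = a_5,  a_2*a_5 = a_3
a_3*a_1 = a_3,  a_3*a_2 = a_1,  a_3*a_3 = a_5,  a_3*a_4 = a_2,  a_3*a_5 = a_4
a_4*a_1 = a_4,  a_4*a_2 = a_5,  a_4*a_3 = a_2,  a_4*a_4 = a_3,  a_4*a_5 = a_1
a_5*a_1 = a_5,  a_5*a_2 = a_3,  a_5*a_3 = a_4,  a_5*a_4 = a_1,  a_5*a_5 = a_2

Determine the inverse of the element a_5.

First locate the identity: row a_1 matches the header, so a_1 is the identity.
Scan row a_5 for a_1: a_5*a_4 = a_1. Hence a_5^(-1) = a_4.

a_4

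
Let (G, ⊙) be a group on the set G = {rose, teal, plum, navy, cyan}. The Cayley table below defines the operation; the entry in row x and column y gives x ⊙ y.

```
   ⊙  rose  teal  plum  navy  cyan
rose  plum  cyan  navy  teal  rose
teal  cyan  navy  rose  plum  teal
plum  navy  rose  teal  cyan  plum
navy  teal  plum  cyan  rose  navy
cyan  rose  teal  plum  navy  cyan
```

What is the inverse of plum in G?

navy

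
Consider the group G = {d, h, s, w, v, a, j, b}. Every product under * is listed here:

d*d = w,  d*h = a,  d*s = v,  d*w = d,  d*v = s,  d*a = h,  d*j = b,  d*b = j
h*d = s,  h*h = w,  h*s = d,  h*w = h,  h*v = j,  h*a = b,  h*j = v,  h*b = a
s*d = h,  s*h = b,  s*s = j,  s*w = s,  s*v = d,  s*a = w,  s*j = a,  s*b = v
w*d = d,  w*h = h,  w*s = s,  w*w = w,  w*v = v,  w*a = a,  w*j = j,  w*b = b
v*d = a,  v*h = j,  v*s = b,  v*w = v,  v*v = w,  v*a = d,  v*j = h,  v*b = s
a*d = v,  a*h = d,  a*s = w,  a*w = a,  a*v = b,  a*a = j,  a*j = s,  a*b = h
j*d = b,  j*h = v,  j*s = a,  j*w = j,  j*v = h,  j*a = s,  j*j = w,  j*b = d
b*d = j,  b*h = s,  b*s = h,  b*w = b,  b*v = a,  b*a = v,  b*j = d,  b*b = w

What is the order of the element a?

4

The identity element is w (its row matches the header).
a^1 = a
a^2 = a*a = j
a^3 = j*a = s
a^4 = s*a = w
The first power of a equal to the identity is a^4, so ord(a) = 4.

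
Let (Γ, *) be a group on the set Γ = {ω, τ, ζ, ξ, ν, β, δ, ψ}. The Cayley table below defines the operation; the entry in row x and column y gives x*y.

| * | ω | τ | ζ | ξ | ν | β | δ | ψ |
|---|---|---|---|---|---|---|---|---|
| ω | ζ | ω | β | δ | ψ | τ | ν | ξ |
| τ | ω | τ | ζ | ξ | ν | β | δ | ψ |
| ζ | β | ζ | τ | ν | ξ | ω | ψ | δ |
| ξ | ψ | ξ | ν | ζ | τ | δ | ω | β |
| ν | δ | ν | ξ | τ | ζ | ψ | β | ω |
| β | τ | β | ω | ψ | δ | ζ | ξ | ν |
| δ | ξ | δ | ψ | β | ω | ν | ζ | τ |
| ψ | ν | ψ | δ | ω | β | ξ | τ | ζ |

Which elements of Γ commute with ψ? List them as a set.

{δ, ζ, τ, ψ}

Compare row ψ with column ψ entry by entry.
ζ*ψ = δ = ψ*ζ, so ζ commutes with ψ.
ξ*ψ = β but ψ*ξ = ω, so ξ does not.
Collecting the elements that commute with ψ: C(ψ) = {δ, ζ, τ, ψ}.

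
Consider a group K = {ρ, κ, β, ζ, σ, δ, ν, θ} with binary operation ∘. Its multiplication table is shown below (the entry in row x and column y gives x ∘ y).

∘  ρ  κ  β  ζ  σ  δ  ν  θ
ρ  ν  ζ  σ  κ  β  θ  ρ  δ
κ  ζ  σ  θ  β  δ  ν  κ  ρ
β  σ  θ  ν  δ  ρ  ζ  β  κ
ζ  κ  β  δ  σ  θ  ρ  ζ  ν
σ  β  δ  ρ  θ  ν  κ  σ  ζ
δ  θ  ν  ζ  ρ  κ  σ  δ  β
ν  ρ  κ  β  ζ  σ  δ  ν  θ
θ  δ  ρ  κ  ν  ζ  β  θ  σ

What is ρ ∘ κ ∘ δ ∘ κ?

ζ

ρ ∘ κ = ζ
ζ ∘ δ = ρ
ρ ∘ κ = ζ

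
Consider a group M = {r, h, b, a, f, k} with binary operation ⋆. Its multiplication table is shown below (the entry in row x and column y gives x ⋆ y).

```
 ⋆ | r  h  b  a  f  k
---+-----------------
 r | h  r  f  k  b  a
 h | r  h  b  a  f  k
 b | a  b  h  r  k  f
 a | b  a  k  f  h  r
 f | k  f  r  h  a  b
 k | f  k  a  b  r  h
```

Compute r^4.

r^1 = r
r^2 = r ⋆ r = h
r^3 = h ⋆ r = r
r^4 = r ⋆ r = h

h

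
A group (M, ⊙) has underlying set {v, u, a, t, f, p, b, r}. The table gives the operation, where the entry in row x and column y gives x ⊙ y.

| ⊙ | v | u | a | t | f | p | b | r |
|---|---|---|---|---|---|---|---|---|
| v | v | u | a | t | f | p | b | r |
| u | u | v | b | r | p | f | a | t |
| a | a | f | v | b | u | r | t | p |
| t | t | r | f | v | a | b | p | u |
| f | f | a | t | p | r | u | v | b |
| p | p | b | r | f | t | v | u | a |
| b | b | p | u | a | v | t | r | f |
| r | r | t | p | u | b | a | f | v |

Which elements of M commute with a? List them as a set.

Compare row a with column a entry by entry.
p ⊙ a = r = a ⊙ p, so p commutes with a.
u ⊙ a = b but a ⊙ u = f, so u does not.
Collecting the elements that commute with a: C(a) = {a, p, r, v}.

{a, p, r, v}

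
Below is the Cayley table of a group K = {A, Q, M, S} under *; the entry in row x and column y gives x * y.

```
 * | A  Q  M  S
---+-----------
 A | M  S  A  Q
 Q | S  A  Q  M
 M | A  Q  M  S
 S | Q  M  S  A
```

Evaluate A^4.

M

A^1 = A
A^2 = A * A = M
A^3 = M * A = A
A^4 = A * A = M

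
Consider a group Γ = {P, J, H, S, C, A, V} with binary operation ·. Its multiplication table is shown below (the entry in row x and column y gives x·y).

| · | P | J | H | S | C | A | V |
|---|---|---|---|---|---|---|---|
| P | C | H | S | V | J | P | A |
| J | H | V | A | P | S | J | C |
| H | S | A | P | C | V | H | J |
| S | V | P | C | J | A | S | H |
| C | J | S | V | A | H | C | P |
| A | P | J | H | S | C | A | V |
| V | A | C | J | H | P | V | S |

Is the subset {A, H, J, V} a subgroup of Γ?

No

H·H = P, which is not in {A, H, J, V}.
The subset is not closed under ·, so it is not a subgroup.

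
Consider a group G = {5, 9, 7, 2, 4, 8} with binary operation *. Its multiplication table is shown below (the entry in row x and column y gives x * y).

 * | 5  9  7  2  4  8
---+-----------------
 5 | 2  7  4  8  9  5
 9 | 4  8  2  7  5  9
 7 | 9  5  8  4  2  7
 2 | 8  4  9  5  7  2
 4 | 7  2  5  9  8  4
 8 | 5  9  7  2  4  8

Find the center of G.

{8}

An element z is central iff its row equals its column in the table.
For 2: 2 * 7 = 9 ≠ 4 = 7 * 2, so 2 ∉ Z.
Checking each element this way leaves Z(G) = {8}.
(Structurally, G here is isomorphic to the symmetric group S_3.)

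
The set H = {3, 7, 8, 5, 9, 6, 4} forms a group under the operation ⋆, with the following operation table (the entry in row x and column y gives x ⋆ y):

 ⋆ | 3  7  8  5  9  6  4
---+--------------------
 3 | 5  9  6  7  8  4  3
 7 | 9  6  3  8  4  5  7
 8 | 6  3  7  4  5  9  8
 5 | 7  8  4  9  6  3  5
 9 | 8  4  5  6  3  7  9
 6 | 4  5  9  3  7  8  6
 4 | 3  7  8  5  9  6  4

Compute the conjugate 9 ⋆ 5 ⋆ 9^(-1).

5

The identity is 4. In row 9, the entry 4 sits in column 7, so 9^(-1) = 7.
9 ⋆ 5 = 6
6 ⋆ 7 = 5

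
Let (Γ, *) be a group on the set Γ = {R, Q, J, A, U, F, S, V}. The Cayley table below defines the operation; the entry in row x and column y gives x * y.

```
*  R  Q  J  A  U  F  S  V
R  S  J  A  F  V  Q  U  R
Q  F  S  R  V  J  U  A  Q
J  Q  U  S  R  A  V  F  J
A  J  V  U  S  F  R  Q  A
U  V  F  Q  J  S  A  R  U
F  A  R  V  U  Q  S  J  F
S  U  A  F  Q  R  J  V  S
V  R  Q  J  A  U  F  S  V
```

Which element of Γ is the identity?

V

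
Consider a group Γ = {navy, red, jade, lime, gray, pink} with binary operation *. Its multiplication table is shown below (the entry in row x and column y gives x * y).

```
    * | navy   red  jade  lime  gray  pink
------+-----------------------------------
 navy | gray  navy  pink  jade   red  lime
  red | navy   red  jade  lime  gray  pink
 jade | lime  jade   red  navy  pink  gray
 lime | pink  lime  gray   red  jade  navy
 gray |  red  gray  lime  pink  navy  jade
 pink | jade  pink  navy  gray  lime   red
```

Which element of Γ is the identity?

red

The identity e satisfies e * x = x for all x, so its row in the table reproduces the column headers.
Row red reads: navy, red, jade, lime, gray, pink — exactly the header order. So red is the identity.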